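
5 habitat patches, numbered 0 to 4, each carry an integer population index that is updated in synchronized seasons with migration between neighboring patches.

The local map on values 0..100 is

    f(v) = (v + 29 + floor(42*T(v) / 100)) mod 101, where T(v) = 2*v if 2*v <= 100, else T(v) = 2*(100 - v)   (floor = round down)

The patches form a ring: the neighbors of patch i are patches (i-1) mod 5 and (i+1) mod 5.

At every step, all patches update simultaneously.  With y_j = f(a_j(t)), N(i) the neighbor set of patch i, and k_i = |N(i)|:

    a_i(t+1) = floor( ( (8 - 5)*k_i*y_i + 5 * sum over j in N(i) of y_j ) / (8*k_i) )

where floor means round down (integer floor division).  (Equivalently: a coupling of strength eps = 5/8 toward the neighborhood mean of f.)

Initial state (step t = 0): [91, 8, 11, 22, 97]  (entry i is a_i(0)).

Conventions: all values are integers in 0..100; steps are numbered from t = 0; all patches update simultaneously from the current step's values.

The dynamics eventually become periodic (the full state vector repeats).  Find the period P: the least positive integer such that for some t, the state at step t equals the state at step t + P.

Answer: 2
Key observation: The state at step 9, [23, 23, 23, 23, 23], reappears at step 11 — and no state repeats earlier — so the cycle the system enters has period 2.

Derivation:
t=0: [91, 8, 11, 22, 97]
t=1: [31, 39, 53, 49, 39]
t=2: [94, 70, 44, 44, 70]
t=3: [24, 19, 12, 12, 19]
t=4: [66, 62, 54, 54, 62]
t=5: [21, 21, 20, 20, 21]
t=6: [67, 66, 65, 65, 66]
t=7: [22, 22, 22, 22, 22]
t=8: [69, 69, 69, 69, 69]
t=9: [23, 23, 23, 23, 23]
t=10: [71, 71, 71, 71, 71]
t=11: [23, 23, 23, 23, 23]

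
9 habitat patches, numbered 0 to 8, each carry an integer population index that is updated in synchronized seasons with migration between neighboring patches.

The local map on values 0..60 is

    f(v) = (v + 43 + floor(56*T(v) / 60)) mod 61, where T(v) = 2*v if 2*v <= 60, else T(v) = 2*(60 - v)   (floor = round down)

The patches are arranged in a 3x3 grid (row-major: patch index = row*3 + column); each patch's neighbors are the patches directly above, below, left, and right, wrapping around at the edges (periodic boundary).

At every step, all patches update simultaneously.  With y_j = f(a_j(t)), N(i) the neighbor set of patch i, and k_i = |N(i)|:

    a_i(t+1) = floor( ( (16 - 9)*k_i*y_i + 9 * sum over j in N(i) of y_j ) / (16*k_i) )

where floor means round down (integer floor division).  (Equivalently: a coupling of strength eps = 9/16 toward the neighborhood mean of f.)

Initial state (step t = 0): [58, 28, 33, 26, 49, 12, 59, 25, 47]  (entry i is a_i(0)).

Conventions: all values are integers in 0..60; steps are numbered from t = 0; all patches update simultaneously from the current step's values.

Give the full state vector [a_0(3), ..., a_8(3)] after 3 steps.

Simulating step by step:
t=0: [58, 28, 33, 26, 49, 12, 59, 25, 47]
t=1: [33, 21, 17, 45, 40, 30, 47, 43, 39]
t=2: [27, 39, 29, 41, 48, 31, 47, 54, 46]
t=3: [50, 49, 26, 49, 46, 26, 53, 51, 39]

Answer: [50, 49, 26, 49, 46, 26, 53, 51, 39]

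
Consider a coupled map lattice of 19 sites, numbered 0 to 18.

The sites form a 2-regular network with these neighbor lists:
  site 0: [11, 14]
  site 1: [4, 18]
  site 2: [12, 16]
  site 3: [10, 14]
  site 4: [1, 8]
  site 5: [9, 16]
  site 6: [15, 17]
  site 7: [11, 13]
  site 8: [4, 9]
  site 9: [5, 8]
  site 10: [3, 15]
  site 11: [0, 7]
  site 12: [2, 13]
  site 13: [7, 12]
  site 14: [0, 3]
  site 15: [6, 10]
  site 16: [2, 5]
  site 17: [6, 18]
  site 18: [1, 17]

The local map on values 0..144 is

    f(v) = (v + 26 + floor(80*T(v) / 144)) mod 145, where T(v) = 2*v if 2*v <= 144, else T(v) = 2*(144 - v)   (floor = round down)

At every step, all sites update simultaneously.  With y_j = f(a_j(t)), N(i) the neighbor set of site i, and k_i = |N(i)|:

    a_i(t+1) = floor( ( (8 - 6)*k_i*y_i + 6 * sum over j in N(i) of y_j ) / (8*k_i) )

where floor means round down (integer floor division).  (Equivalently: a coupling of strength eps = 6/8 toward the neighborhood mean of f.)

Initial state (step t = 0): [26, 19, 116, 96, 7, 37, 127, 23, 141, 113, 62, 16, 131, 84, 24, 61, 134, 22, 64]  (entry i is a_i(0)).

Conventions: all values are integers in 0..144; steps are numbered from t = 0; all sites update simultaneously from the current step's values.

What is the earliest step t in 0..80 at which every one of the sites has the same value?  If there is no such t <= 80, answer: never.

Simulating step by step:
t=0: [26, 19, 116, 96, 7, 37, 127, 23, 141, 113, 62, 16, 131, 84, 24, 61, 134, 22, 64]  (not all equal)
t=1: [70, 37, 26, 40, 44, 46, 36, 52, 31, 55, 17, 72, 28, 45, 60, 16, 56, 33, 55]  (not all equal)
t=2: [22, 123, 105, 53, 102, 138, 83, 91, 120, 115, 78, 69, 96, 112, 53, 75, 112, 115, 110]  (not all equal)
t=3: [79, 28, 29, 97, 27, 27, 30, 27, 28, 26, 71, 44, 28, 29, 112, 31, 27, 29, 27]  (not all equal)
t=4: [62, 83, 84, 29, 84, 81, 89, 97, 82, 83, 52, 72, 86, 84, 30, 67, 84, 86, 85]  (not all equal)
t=5: [48, 31, 31, 105, 31, 31, 27, 31, 31, 31, 74, 23, 31, 30, 59, 67, 31, 31, 31]  (not all equal)
t=6: [61, 91, 91, 21, 91, 91, 63, 83, 91, 91, 27, 100, 90, 90, 59, 48, 91, 88, 91]  (not all equal)
t=7: [15, 30, 30, 50, 30, 30, 62, 30, 30, 30, 94, 22, 30, 31, 30, 68, 30, 24, 30]  (not all equal)
t=8: [74, 89, 89, 77, 89, 89, 40, 83, 89, 89, 65, 72, 89, 89, 92, 21, 89, 56, 84]  (not all equal)
t=9: [31, 31, 31, 26, 31, 31, 107, 31, 31, 31, 42, 31, 31, 31, 31, 65, 31, 88, 73]  (not all equal)
t=10: [91, 68, 91, 96, 91, 91, 25, 91, 91, 91, 65, 91, 91, 91, 86, 58, 91, 30, 53]  (not all equal)
t=11: [30, 68, 30, 25, 27, 30, 54, 30, 30, 30, 16, 30, 30, 30, 30, 36, 30, 102, 76]  (not all equal)
t=12: [89, 49, 89, 75, 63, 89, 84, 89, 86, 89, 82, 89, 89, 89, 84, 100, 89, 71, 27]  (not all equal)
t=13: [31, 68, 31, 31, 63, 31, 29, 31, 24, 31, 30, 31, 31, 31, 31, 30, 31, 50, 80]  (not all equal)
t=14: [91, 23, 91, 90, 41, 91, 104, 91, 58, 85, 89, 91, 91, 91, 91, 88, 91, 77, 66]  (not all equal)
t=15: [30, 68, 30, 30, 56, 30, 30, 30, 54, 20, 31, 30, 30, 30, 30, 30, 30, 26, 44]  (not all equal)
t=16: [89, 104, 89, 89, 97, 81, 85, 89, 114, 102, 89, 89, 89, 89, 89, 89, 89, 97, 68]  (not all equal)
t=17: [31, 27, 31, 31, 28, 30, 30, 31, 29, 29, 31, 31, 31, 31, 31, 31, 31, 28, 28]  (not all equal)
t=18: [91, 84, 91, 91, 85, 89, 88, 91, 86, 87, 91, 91, 91, 91, 91, 90, 90, 86, 84]  (not all equal)
t=19: [30, 31, 30, 30, 31, 31, 31, 30, 31, 31, 30, 30, 30, 30, 30, 30, 30, 31, 31]  (not all equal)
t=20: [89, 91, 89, 89, 91, 90, 90, 89, 91, 91, 89, 89, 89, 89, 89, 89, 89, 91, 91]  (not all equal)
t=21: [31, 30, 31, 31, 30, 30, 30, 31, 30, 30, 31, 31, 31, 31, 31, 31, 31, 30, 30]  (not all equal)
t=22: [91, 89, 91, 91, 89, 89, 89, 91, 89, 89, 91, 91, 91, 91, 91, 90, 90, 89, 89]  (not all equal)
t=23: [30, 31, 30, 30, 31, 31, 31, 30, 31, 31, 30, 30, 30, 30, 30, 30, 30, 31, 31]  (not all equal)

Answer: never
Key observation: The state at step 19 reappears at step 23 — the system is in a cycle of period 4 from step 19 on.  No step 0..23 is synchronized, and the cycle repeats forever, so no step up to 80 (or ever) has all sites equal.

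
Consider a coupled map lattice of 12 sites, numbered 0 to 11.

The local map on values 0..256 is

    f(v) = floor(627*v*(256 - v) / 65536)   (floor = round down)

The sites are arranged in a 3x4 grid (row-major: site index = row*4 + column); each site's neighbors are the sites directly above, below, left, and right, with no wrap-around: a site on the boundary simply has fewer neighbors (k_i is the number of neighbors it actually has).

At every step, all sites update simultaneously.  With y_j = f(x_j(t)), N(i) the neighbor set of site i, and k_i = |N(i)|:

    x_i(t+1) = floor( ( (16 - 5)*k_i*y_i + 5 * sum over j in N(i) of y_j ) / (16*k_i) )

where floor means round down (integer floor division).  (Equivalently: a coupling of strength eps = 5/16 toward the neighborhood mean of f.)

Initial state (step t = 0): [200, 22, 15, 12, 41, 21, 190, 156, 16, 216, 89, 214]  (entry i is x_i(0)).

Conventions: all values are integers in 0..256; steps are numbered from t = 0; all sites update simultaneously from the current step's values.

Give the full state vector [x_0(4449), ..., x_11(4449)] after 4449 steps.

Answer: [151, 151, 151, 151, 151, 151, 151, 151, 151, 151, 151, 151]
Key observation: The state at step 6, [151, 151, 151, 151, 151, 151, 151, 151, 151, 151, 151, 151], reappears at step 7: the system is in a cycle of period 1 from step 6 on.  Therefore the state at step 4449 equals the state at step 6 + ((4449 - 6) mod 1) = 6, which is [151, 151, 151, 151, 151, 151, 151, 151, 151, 151, 151, 151].

Derivation:
t=0: [200, 22, 15, 12, 41, 21, 190, 156, 16, 216, 89, 214]
t=1: [94, 53, 43, 47, 77, 58, 110, 126, 50, 79, 127, 103]
t=2: [136, 105, 96, 101, 126, 115, 144, 148, 108, 129, 152, 151]
t=3: [155, 151, 147, 149, 155, 154, 153, 151, 153, 154, 151, 151]
t=4: [149, 150, 152, 152, 149, 150, 150, 151, 149, 150, 150, 151]
t=5: [152, 151, 151, 151, 152, 152, 151, 151, 152, 152, 151, 151]
t=6: [151, 151, 151, 151, 151, 151, 151, 151, 151, 151, 151, 151]
t=7: [151, 151, 151, 151, 151, 151, 151, 151, 151, 151, 151, 151]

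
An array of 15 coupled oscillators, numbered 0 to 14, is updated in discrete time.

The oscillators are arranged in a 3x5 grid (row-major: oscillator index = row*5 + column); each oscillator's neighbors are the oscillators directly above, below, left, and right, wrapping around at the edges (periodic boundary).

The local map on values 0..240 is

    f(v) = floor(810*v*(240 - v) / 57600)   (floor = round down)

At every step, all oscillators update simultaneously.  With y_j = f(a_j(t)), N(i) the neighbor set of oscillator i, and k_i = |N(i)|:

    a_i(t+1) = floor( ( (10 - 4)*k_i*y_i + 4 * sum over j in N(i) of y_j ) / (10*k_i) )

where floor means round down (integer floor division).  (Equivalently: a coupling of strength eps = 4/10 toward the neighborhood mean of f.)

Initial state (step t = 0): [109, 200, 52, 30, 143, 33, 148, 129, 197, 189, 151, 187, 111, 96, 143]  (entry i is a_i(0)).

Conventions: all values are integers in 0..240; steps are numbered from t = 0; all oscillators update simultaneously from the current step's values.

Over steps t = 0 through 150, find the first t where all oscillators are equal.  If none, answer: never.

Answer: 12
Key observation: Synchronization is absorbing here: once all oscillators are equal they stay equal, and step 12 is the first all-equal step.

Derivation:
t=0: [109, 200, 52, 30, 143, 33, 148, 129, 197, 189, 151, 187, 111, 96, 143]  (not all equal)
t=1: [179, 133, 142, 117, 178, 129, 169, 185, 133, 141, 175, 152, 187, 176, 188]  (not all equal)
t=2: [163, 190, 185, 192, 161, 188, 174, 156, 189, 186, 163, 179, 151, 162, 149]  (not all equal)
t=3: [168, 143, 149, 140, 170, 147, 157, 173, 144, 148, 171, 157, 178, 170, 181]  (not all equal)
t=4: [173, 189, 184, 189, 170, 186, 183, 169, 188, 184, 168, 179, 163, 169, 159]  (not all equal)
t=5: [158, 141, 147, 142, 162, 146, 147, 161, 143, 149, 165, 154, 168, 163, 173]  (not all equal)
t=6: [183, 192, 189, 191, 179, 189, 190, 181, 190, 186, 176, 184, 175, 177, 168]  (not all equal)
t=7: [145, 133, 137, 136, 150, 138, 135, 146, 137, 143, 154, 144, 153, 152, 162]  (not all equal)
t=8: [193, 198, 196, 196, 189, 195, 197, 193, 196, 193, 187, 193, 189, 188, 182]  (not all equal)
t=9: [127, 119, 122, 124, 133, 125, 120, 125, 123, 128, 135, 127, 132, 134, 142]  (not all equal)
t=10: [200, 201, 201, 201, 199, 201, 201, 201, 201, 200, 199, 200, 200, 199, 196]  (not all equal)
t=11: [112, 110, 110, 110, 113, 110, 110, 110, 110, 112, 113, 111, 111, 113, 118]  (not all equal)
t=12: [201, 201, 201, 201, 201, 201, 201, 201, 201, 201, 201, 201, 201, 201, 201]  (all equal)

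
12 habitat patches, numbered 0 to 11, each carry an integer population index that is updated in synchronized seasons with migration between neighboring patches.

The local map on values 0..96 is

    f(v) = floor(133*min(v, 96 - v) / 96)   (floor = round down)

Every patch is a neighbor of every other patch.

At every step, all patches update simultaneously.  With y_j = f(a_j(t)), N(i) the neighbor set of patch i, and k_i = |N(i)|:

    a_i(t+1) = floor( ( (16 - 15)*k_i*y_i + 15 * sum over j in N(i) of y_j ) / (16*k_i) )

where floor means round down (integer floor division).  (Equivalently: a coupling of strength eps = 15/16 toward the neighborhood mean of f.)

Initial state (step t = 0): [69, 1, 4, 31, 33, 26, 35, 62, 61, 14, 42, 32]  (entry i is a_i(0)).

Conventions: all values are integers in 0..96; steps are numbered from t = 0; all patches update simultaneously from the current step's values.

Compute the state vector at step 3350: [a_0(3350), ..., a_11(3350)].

Answer: [55, 55, 55, 55, 55, 55, 55, 55, 55, 55, 55, 55]
Key observation: The state at step 5, [56, 56, 56, 56, 56, 56, 56, 56, 56, 56, 56, 56], reappears at step 7: the system is in a cycle of period 2 from step 5 on.  Therefore the state at step 3350 equals the state at step 5 + ((3350 - 5) mod 2) = 6, which is [55, 55, 55, 55, 55, 55, 55, 55, 55, 55, 55, 55].

Derivation:
t=0: [69, 1, 4, 31, 33, 26, 35, 62, 61, 14, 42, 32]
t=1: [35, 36, 36, 35, 35, 35, 35, 35, 35, 36, 35, 35]
t=2: [48, 48, 48, 48, 48, 48, 48, 48, 48, 48, 48, 48]
t=3: [66, 66, 66, 66, 66, 66, 66, 66, 66, 66, 66, 66]
t=4: [41, 41, 41, 41, 41, 41, 41, 41, 41, 41, 41, 41]
t=5: [56, 56, 56, 56, 56, 56, 56, 56, 56, 56, 56, 56]
t=6: [55, 55, 55, 55, 55, 55, 55, 55, 55, 55, 55, 55]
t=7: [56, 56, 56, 56, 56, 56, 56, 56, 56, 56, 56, 56]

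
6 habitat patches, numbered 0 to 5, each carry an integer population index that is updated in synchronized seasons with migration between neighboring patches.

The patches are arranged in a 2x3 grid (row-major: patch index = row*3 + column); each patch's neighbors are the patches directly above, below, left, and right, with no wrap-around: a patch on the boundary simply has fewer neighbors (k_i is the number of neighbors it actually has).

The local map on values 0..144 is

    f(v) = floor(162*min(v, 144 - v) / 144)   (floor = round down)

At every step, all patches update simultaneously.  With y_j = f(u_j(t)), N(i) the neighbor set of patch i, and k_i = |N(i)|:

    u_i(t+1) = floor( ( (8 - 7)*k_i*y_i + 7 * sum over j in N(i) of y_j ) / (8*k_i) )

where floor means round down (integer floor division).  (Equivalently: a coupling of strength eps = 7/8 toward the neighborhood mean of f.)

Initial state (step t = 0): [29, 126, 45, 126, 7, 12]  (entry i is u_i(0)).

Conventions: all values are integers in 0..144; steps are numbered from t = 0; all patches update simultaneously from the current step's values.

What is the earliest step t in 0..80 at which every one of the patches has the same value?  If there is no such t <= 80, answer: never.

Simulating step by step:
t=0: [29, 126, 45, 126, 7, 12]  (not all equal)
t=1: [21, 28, 20, 19, 16, 26]  (not all equal)
t=2: [25, 22, 29, 20, 25, 21]  (not all equal)
t=3: [23, 28, 24, 27, 23, 29]  (not all equal)
t=4: [29, 26, 30, 25, 30, 26]  (not all equal)
t=5: [28, 32, 29, 31, 29, 32]  (not all equal)
t=6: [34, 32, 35, 31, 34, 32]  (not all equal)
t=7: [35, 38, 36, 37, 35, 38]  (not all equal)
t=8: [41, 39, 41, 39, 41, 39]  (not all equal)
t=9: [43, 45, 43, 45, 43, 45]  (not all equal)
t=10: [49, 48, 49, 48, 49, 48]  (not all equal)
t=11: [54, 54, 54, 54, 54, 54]  (all equal)

Answer: 11
Key observation: Synchronization is absorbing here: once all patches are equal they stay equal, and step 11 is the first all-equal step.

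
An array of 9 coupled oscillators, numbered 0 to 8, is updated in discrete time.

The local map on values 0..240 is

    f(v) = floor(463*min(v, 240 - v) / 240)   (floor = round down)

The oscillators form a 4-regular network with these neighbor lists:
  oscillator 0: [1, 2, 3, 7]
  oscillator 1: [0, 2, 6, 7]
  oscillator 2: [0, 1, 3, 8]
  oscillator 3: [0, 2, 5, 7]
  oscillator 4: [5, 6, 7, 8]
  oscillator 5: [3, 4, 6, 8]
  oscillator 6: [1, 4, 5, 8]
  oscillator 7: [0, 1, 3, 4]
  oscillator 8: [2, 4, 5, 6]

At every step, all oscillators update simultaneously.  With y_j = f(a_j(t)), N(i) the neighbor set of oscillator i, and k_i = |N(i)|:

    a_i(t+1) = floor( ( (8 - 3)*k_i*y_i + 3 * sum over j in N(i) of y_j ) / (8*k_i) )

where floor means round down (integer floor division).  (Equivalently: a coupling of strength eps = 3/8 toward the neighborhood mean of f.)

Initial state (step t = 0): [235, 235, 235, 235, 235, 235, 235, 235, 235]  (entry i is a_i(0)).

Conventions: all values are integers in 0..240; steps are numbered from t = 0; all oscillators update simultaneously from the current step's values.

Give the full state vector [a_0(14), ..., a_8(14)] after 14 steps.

Answer: [121, 121, 121, 121, 121, 121, 121, 121, 121]

Derivation:
t=0: [235, 235, 235, 235, 235, 235, 235, 235, 235]
t=1: [9, 9, 9, 9, 9, 9, 9, 9, 9]
t=2: [17, 17, 17, 17, 17, 17, 17, 17, 17]
t=3: [32, 32, 32, 32, 32, 32, 32, 32, 32]
t=4: [61, 61, 61, 61, 61, 61, 61, 61, 61]
t=5: [117, 117, 117, 117, 117, 117, 117, 117, 117]
t=6: [225, 225, 225, 225, 225, 225, 225, 225, 225]
t=7: [28, 28, 28, 28, 28, 28, 28, 28, 28]
t=8: [54, 54, 54, 54, 54, 54, 54, 54, 54]
t=9: [104, 104, 104, 104, 104, 104, 104, 104, 104]
t=10: [200, 200, 200, 200, 200, 200, 200, 200, 200]
t=11: [77, 77, 77, 77, 77, 77, 77, 77, 77]
t=12: [148, 148, 148, 148, 148, 148, 148, 148, 148]
t=13: [177, 177, 177, 177, 177, 177, 177, 177, 177]
t=14: [121, 121, 121, 121, 121, 121, 121, 121, 121]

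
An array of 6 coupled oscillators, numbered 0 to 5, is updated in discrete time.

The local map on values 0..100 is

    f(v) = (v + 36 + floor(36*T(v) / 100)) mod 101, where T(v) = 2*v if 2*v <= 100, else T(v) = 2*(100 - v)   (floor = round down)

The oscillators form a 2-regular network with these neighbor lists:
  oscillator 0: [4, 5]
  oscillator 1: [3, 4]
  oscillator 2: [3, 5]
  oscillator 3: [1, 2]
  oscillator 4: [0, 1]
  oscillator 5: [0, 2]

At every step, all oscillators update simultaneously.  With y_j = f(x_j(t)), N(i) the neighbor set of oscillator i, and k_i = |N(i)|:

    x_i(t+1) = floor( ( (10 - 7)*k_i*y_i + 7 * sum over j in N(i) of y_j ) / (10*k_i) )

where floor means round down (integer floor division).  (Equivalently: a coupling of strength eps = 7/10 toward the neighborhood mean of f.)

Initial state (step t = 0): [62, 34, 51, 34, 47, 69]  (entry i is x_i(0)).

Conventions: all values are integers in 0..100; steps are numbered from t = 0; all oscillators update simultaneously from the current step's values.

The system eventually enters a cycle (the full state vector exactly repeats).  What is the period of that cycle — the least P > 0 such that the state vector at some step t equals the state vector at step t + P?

Answer: 2
Key observation: The state at step 16, [31, 31, 31, 31, 31, 31], reappears at step 18 — and no state repeats earlier — so the cycle the system enters has period 2.

Derivation:
t=0: [62, 34, 51, 34, 47, 69]
t=1: [21, 66, 48, 68, 45, 23]
t=2: [52, 20, 40, 22, 37, 53]
t=3: [48, 81, 33, 47, 61, 14]
t=4: [34, 22, 53, 46, 23, 56]
t=5: [62, 53, 18, 37, 80, 46]
t=6: [22, 51, 59, 60, 24, 35]
t=7: [82, 41, 48, 22, 56, 62]
t=8: [24, 34, 39, 29, 18, 23]
t=9: [72, 81, 56, 59, 79, 50]
t=10: [25, 26, 22, 24, 28, 23]
t=11: [79, 80, 75, 76, 80, 75]
t=12: [28, 28, 28, 28, 29, 28]
t=13: [84, 84, 84, 84, 84, 84]
t=14: [30, 30, 30, 30, 30, 30]
t=15: [87, 87, 87, 87, 87, 87]
t=16: [31, 31, 31, 31, 31, 31]
t=17: [89, 89, 89, 89, 89, 89]
t=18: [31, 31, 31, 31, 31, 31]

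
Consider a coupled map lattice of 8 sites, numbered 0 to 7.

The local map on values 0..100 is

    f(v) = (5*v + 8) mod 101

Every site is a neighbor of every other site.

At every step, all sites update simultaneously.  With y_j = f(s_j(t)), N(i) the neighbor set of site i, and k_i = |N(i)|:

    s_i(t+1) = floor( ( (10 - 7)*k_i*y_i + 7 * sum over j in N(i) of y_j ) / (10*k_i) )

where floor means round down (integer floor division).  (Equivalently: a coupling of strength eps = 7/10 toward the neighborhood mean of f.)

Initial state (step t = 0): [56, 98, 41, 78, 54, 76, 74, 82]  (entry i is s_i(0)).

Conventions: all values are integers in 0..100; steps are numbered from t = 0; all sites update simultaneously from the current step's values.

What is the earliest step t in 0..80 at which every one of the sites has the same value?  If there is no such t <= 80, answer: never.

Answer: never
Key observation: The state at step 2 reappears at step 9 — the system is in a cycle of period 7 from step 2 on.  No step 0..9 is synchronized, and the cycle repeats forever, so no step up to 80 (or ever) has all sites equal.

Derivation:
t=0: [56, 98, 41, 78, 54, 76, 74, 82]  (not all equal)
t=1: [70, 72, 55, 72, 68, 70, 68, 56]  (not all equal)
t=2: [60, 62, 65, 62, 58, 60, 58, 66]  (not all equal)
t=3: [30, 32, 35, 32, 48, 30, 48, 36]  (not all equal)
t=4: [62, 64, 67, 64, 60, 62, 60, 68]  (not all equal)
t=5: [20, 22, 25, 22, 18, 20, 18, 26]  (not all equal)
t=6: [32, 34, 37, 34, 50, 32, 50, 38]  (not all equal)
t=7: [72, 74, 77, 74, 70, 72, 70, 78]  (not all equal)
t=8: [70, 72, 75, 72, 68, 70, 68, 76]  (not all equal)
t=9: [60, 62, 65, 62, 58, 60, 58, 66]  (not all equal)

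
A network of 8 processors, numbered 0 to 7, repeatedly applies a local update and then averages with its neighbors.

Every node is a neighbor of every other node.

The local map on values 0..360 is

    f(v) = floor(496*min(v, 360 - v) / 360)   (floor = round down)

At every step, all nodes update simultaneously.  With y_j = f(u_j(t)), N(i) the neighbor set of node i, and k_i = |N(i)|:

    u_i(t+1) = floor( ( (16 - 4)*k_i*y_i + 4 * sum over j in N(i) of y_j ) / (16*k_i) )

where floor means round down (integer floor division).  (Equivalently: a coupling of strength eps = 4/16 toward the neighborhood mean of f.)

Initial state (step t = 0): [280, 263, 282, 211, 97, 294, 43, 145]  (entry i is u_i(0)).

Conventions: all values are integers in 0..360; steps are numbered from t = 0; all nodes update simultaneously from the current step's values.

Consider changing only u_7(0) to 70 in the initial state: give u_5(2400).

Answer: u_5(2400) = 239
Key observation: The state at step 25, [161, 159, 161, 164, 159, 164, 159, 161], reappears at step 31: the system is in a cycle of period 6 from step 25 on.  Therefore the state at step 2400 equals the state at step 25 + ((2400 - 25) mod 6) = 30, which is [242, 244, 242, 239, 244, 239, 244, 242].

Derivation:
t=0: [280, 263, 282, 211, 97, 294, 43, 70]
t=1: [111, 128, 109, 179, 128, 97, 75, 101]
t=2: [154, 171, 152, 221, 171, 140, 119, 144]
t=3: [209, 226, 207, 194, 226, 195, 174, 199]
t=4: [209, 192, 210, 223, 192, 222, 231, 218]
t=5: [206, 223, 205, 192, 223, 193, 184, 197]
t=6: [213, 196, 213, 226, 196, 226, 234, 221]
t=7: [200, 217, 200, 188, 217, 188, 180, 193]
t=8: [220, 204, 220, 232, 204, 232, 240, 228]
t=9: [191, 206, 191, 179, 206, 179, 171, 183]
t=10: [232, 217, 232, 242, 217, 242, 234, 239]
t=11: [176, 191, 176, 166, 191, 166, 173, 168]
t=12: [239, 232, 239, 229, 232, 229, 236, 231]
t=13: [168, 175, 168, 178, 175, 178, 171, 176]
t=14: [233, 240, 233, 243, 240, 243, 236, 241]
t=15: [171, 165, 171, 162, 165, 162, 169, 164]
t=16: [233, 227, 233, 224, 227, 224, 230, 225]
t=17: [176, 182, 176, 185, 182, 185, 179, 184]
t=18: [242, 244, 242, 241, 244, 241, 245, 242]
t=19: [161, 159, 161, 162, 159, 162, 158, 161]
t=20: [220, 219, 220, 222, 219, 222, 218, 220]
t=21: [192, 193, 192, 190, 193, 190, 194, 192]
t=22: [231, 230, 231, 233, 230, 233, 228, 231]
t=23: [177, 178, 177, 174, 178, 174, 179, 177]
t=24: [242, 244, 242, 240, 244, 240, 245, 242]
t=25: [161, 159, 161, 164, 159, 164, 159, 161]
t=26: [221, 219, 221, 223, 219, 223, 219, 221]
t=27: [191, 193, 191, 188, 193, 188, 193, 191]
t=28: [232, 230, 232, 234, 230, 234, 230, 232]
t=29: [176, 178, 176, 173, 178, 173, 178, 176]
t=30: [242, 244, 242, 239, 244, 239, 244, 242]
t=31: [161, 159, 161, 164, 159, 164, 159, 161]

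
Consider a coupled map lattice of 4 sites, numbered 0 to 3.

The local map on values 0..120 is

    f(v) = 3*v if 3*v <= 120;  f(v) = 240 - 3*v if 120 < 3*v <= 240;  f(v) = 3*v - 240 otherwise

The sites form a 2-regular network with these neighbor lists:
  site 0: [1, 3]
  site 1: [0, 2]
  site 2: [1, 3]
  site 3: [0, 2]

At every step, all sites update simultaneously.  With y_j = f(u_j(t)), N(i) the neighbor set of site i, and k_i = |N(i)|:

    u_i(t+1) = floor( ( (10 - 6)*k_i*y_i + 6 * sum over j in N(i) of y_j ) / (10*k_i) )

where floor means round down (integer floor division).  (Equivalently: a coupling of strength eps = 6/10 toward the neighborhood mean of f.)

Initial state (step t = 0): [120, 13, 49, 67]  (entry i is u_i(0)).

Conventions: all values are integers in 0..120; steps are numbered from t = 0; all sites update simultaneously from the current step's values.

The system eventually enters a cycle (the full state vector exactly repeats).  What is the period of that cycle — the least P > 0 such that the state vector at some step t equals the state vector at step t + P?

Simulating step by step:
t=0: [120, 13, 49, 67]
t=1: [71, 79, 60, 79]
t=2: [12, 27, 25, 27]
t=3: [63, 65, 78, 65]
t=4: [47, 35, 29, 35]
t=5: [102, 97, 97, 97]
t=6: [57, 55, 51, 55]
t=7: [72, 76, 79, 76]
t=8: [16, 12, 8, 12]
t=9: [40, 36, 31, 36]
t=10: [112, 107, 102, 107]
t=11: [87, 81, 75, 81]
t=12: [10, 12, 7, 12]
t=13: [33, 29, 30, 29]
t=14: [91, 91, 88, 91]
t=15: [33, 30, 29, 30]
t=16: [93, 91, 88, 91]
t=17: [35, 32, 29, 32]
t=18: [99, 96, 92, 96]
t=19: [51, 47, 43, 47]
t=20: [94, 99, 103, 99]
t=21: [51, 56, 61, 56]
t=22: [78, 72, 66, 72]
t=23: [16, 24, 31, 24]
t=24: [62, 71, 80, 71]
t=25: [37, 27, 16, 27]
t=26: [93, 80, 67, 80]
t=27: [15, 23, 15, 23]
t=28: [59, 54, 59, 54]
t=29: [72, 69, 72, 69]
t=30: [29, 27, 29, 27]
t=31: [83, 84, 83, 84]
t=32: [10, 10, 10, 10]
t=33: [30, 30, 30, 30]
t=34: [90, 90, 90, 90]
t=35: [30, 30, 30, 30]

Answer: 2
Key observation: The state at step 33, [30, 30, 30, 30], reappears at step 35 — and no state repeats earlier — so the cycle the system enters has period 2.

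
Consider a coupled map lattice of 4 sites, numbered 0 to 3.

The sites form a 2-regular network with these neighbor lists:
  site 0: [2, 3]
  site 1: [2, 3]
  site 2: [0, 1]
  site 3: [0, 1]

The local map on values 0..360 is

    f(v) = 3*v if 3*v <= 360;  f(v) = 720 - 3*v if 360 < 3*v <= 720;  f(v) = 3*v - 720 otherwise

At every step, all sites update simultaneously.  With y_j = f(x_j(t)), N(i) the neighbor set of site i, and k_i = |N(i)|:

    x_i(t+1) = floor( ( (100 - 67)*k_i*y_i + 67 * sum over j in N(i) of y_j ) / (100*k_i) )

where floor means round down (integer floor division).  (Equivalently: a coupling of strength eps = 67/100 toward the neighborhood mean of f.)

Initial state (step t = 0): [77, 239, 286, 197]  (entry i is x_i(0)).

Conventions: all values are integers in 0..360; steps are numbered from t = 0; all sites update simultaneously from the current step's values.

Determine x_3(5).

Simulating step by step:
t=0: [77, 239, 286, 197]
t=1: [165, 90, 123, 120]
t=2: [312, 327, 281, 284]
t=3: [156, 171, 200, 203]
t=4: [160, 145, 193, 190]
t=5: [176, 191, 222, 225]

Answer: x_3(5) = 225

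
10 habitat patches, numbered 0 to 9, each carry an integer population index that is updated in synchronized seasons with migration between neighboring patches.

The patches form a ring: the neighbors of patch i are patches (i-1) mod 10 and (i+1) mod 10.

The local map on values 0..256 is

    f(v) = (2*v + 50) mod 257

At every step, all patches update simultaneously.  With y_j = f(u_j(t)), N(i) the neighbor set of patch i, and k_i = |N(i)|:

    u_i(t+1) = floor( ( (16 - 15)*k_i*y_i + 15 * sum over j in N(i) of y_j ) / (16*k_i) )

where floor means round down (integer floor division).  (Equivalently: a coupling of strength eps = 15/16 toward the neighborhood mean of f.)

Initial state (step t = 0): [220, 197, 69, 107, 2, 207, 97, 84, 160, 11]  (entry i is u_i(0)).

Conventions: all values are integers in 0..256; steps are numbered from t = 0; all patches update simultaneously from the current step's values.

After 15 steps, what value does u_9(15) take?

Simulating step by step:
t=0: [220, 197, 69, 107, 2, 207, 97, 84, 160, 11]
t=1: [135, 209, 102, 113, 103, 152, 214, 180, 143, 166]
t=2: [161, 161, 123, 240, 70, 229, 131, 150, 135, 74]
t=3: [153, 79, 63, 108, 137, 130, 164, 61, 140, 95]
t=4: [216, 141, 112, 114, 33, 91, 113, 101, 197, 95]
t=5: [161, 118, 46, 63, 125, 77, 228, 112, 242, 208]
t=6: [118, 122, 104, 97, 180, 149, 119, 127, 107, 76]
t=7: [113, 16, 131, 87, 166, 91, 66, 20, 117, 29]
t=8: [90, 39, 146, 98, 221, 158, 162, 103, 94, 28]
t=9: [124, 155, 180, 165, 181, 171, 178, 182, 184, 226]
t=10: [165, 97, 115, 152, 130, 150, 146, 155, 198, 110]
t=11: [128, 83, 161, 41, 92, 70, 97, 134, 66, 147]
t=12: [145, 90, 170, 171, 165, 235, 132, 203, 80, 113]
t=13: [121, 115, 179, 128, 73, 84, 99, 137, 115, 138]
t=14: [45, 88, 43, 165, 137, 221, 149, 131, 65, 31]
t=15: [167, 143, 172, 102, 172, 88, 141, 130, 89, 157]

Answer: u_9(15) = 157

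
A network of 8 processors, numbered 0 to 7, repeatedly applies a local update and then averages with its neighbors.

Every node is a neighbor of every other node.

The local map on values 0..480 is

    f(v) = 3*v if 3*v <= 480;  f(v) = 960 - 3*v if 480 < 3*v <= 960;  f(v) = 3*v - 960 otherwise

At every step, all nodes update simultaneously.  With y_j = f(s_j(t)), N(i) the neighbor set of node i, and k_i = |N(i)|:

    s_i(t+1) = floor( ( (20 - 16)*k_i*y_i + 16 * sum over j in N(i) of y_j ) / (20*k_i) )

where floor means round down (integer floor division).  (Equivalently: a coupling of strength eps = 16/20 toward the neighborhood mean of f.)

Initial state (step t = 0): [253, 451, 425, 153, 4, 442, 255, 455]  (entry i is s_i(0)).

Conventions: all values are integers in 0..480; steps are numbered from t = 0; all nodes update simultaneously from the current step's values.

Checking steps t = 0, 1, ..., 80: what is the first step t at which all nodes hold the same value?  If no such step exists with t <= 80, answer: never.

Simulating step by step:
t=0: [253, 451, 425, 153, 4, 442, 255, 455]  (not all equal)
t=1: [285, 301, 295, 307, 269, 299, 284, 302]  (not all equal)
t=2: [83, 79, 81, 78, 87, 80, 84, 79]  (not all equal)
t=3: [244, 243, 244, 243, 245, 243, 244, 243]  (not all equal)
t=4: [229, 229, 229, 229, 228, 229, 229, 229]  (not all equal)
t=5: [273, 273, 273, 273, 273, 273, 273, 273]  (all equal)

Answer: 5
Key observation: Synchronization is absorbing here: once all nodes are equal they stay equal, and step 5 is the first all-equal step.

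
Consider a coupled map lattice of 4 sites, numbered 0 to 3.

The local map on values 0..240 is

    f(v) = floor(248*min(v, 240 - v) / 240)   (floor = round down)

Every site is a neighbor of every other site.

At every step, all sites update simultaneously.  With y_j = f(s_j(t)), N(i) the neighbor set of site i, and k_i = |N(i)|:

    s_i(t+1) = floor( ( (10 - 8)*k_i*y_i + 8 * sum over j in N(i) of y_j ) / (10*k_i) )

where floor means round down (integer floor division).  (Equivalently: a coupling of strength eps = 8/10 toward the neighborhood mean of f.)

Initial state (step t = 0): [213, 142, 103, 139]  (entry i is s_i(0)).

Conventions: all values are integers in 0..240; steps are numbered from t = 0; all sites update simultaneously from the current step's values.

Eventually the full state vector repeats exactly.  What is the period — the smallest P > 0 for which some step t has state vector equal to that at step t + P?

Simulating step by step:
t=0: [213, 142, 103, 139]
t=1: [88, 83, 83, 83]
t=2: [86, 86, 86, 86]
t=3: [88, 88, 88, 88]
t=4: [90, 90, 90, 90]
t=5: [93, 93, 93, 93]
t=6: [96, 96, 96, 96]
t=7: [99, 99, 99, 99]
t=8: [102, 102, 102, 102]
t=9: [105, 105, 105, 105]
t=10: [108, 108, 108, 108]
t=11: [111, 111, 111, 111]
t=12: [114, 114, 114, 114]
t=13: [117, 117, 117, 117]
t=14: [120, 120, 120, 120]
t=15: [124, 124, 124, 124]
t=16: [119, 119, 119, 119]
t=17: [122, 122, 122, 122]
t=18: [121, 121, 121, 121]
t=19: [122, 122, 122, 122]

Answer: 2
Key observation: The state at step 17, [122, 122, 122, 122], reappears at step 19 — and no state repeats earlier — so the cycle the system enters has period 2.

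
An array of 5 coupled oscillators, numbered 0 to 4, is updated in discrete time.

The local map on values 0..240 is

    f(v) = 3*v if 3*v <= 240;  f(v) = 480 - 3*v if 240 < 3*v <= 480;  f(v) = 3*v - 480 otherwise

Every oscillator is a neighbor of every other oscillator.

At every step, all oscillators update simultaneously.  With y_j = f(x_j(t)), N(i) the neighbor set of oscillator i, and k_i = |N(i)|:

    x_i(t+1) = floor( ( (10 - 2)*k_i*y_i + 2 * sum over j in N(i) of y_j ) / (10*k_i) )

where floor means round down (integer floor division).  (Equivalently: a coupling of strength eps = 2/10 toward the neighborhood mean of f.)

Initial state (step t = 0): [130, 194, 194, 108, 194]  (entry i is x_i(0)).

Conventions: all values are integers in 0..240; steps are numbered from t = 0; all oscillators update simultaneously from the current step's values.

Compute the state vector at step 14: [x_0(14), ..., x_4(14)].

Simulating step by step:
t=0: [130, 194, 194, 108, 194]
t=1: [95, 104, 104, 144, 104]
t=2: [183, 163, 163, 73, 163]
t=3: [67, 22, 22, 180, 22]
t=4: [173, 72, 72, 67, 72]
t=5: [73, 206, 206, 195, 206]
t=6: [201, 140, 140, 115, 140]
t=7: [114, 66, 66, 123, 66]
t=8: [145, 190, 190, 125, 190]
t=9: [54, 88, 88, 99, 88]
t=10: [171, 211, 211, 186, 211]
t=11: [53, 143, 143, 87, 143]
t=12: [145, 64, 64, 190, 64]
t=13: [69, 179, 179, 103, 179]
t=14: [182, 70, 70, 155, 70]

Answer: [182, 70, 70, 155, 70]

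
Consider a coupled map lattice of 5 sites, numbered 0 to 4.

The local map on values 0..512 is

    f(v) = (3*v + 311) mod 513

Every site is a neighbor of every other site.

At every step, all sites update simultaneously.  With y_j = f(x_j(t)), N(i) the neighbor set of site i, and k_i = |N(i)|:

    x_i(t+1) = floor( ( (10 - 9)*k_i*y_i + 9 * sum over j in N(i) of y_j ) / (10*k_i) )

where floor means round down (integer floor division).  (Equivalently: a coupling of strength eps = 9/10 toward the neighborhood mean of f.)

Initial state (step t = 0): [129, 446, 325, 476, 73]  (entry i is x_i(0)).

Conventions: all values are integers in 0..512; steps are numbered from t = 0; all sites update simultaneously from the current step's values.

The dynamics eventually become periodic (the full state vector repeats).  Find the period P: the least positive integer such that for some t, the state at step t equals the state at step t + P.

Simulating step by step:
t=0: [129, 446, 325, 476, 73]
t=1: [150, 159, 141, 148, 171]
t=2: [260, 257, 264, 261, 252]
t=3: [60, 62, 59, 60, 63]
t=4: [493, 492, 494, 493, 492]
t=5: [250, 250, 249, 250, 250]
t=6: [34, 34, 34, 34, 34]
t=7: [413, 413, 413, 413, 413]
t=8: [11, 11, 11, 11, 11]
t=9: [344, 344, 344, 344, 344]
t=10: [317, 317, 317, 317, 317]
t=11: [236, 236, 236, 236, 236]
t=12: [506, 506, 506, 506, 506]
t=13: [290, 290, 290, 290, 290]
t=14: [155, 155, 155, 155, 155]
t=15: [263, 263, 263, 263, 263]
t=16: [74, 74, 74, 74, 74]
t=17: [20, 20, 20, 20, 20]
t=18: [371, 371, 371, 371, 371]
t=19: [398, 398, 398, 398, 398]
t=20: [479, 479, 479, 479, 479]
t=21: [209, 209, 209, 209, 209]
t=22: [425, 425, 425, 425, 425]
t=23: [47, 47, 47, 47, 47]
t=24: [452, 452, 452, 452, 452]
t=25: [128, 128, 128, 128, 128]
t=26: [182, 182, 182, 182, 182]
t=27: [344, 344, 344, 344, 344]

Answer: 18
Key observation: The state at step 9, [344, 344, 344, 344, 344], reappears at step 27 — and no state repeats earlier — so the cycle the system enters has period 18.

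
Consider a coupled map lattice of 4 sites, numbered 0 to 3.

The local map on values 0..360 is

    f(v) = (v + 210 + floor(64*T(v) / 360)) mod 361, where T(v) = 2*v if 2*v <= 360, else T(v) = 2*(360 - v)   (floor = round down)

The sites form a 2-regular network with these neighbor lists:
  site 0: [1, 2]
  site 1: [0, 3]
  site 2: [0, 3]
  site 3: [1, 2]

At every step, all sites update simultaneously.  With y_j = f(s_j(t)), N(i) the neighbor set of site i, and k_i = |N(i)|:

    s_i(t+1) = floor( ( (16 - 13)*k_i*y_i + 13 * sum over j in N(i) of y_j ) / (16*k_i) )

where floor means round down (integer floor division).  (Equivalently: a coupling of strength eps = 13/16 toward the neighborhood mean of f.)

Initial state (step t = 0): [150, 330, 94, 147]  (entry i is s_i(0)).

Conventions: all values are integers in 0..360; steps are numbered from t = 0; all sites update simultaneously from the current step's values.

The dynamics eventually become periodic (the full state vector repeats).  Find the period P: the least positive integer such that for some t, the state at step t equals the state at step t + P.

Answer: 3
Key observation: The state at step 54, [111, 111, 111, 111], reappears at step 57 — and no state repeats earlier — so the cycle the system enters has period 3.

Derivation:
t=0: [150, 330, 94, 147]
t=1: [223, 76, 103, 222]
t=2: [291, 156, 162, 291]
t=3: [82, 144, 146, 82]
t=4: [96, 269, 269, 96]
t=5: [185, 304, 304, 185]
t=6: [157, 110, 110, 157]
t=7: [303, 116, 116, 303]
t=8: [37, 140, 140, 37]
t=9: [79, 218, 218, 79]
t=10: [154, 279, 279, 154]
t=11: [137, 75, 75, 137]
t=12: [259, 85, 85, 259]
t=13: [290, 177, 177, 290]
t=14: [102, 148, 148, 102]
t=15: [105, 291, 291, 105]
t=16: [199, 316, 316, 199]
t=17: [165, 119, 119, 165]
t=18: [21, 60, 60, 21]
t=19: [281, 247, 247, 281]
t=20: [140, 153, 153, 140]
t=21: [52, 41, 41, 52]
t=22: [267, 277, 277, 267]
t=23: [153, 150, 150, 153]
t=24: [52, 55, 55, 52]
t=25: [283, 280, 280, 283]
t=26: [157, 158, 158, 157]
t=27: [62, 61, 61, 62]
t=28: [292, 293, 293, 292]
t=29: [165, 165, 165, 165]
t=30: [72, 72, 72, 72]
t=31: [307, 307, 307, 307]
t=32: [174, 174, 174, 174]
t=33: [84, 84, 84, 84]
t=34: [323, 323, 323, 323]
t=35: [185, 185, 185, 185]
t=36: [96, 96, 96, 96]
t=37: [340, 340, 340, 340]
t=38: [196, 196, 196, 196]
t=39: [103, 103, 103, 103]
t=40: [349, 349, 349, 349]
t=41: [201, 201, 201, 201]
t=42: [106, 106, 106, 106]
t=43: [353, 353, 353, 353]
t=44: [204, 204, 204, 204]
t=45: [108, 108, 108, 108]
t=46: [356, 356, 356, 356]
t=47: [206, 206, 206, 206]
t=48: [109, 109, 109, 109]
t=49: [357, 357, 357, 357]
t=50: [207, 207, 207, 207]
t=51: [110, 110, 110, 110]
t=52: [359, 359, 359, 359]
t=53: [208, 208, 208, 208]
t=54: [111, 111, 111, 111]
t=55: [360, 360, 360, 360]
t=56: [209, 209, 209, 209]
t=57: [111, 111, 111, 111]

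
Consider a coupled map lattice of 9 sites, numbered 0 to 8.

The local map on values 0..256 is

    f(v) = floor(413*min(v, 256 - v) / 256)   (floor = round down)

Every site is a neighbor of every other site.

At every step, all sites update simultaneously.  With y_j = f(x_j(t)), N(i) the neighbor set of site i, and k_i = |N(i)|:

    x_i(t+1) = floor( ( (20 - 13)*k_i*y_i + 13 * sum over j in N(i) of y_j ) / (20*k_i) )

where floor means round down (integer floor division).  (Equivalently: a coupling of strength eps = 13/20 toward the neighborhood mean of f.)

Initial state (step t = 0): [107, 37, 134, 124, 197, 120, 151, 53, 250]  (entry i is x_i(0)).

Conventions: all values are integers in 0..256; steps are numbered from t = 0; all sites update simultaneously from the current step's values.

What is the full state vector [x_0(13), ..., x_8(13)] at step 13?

Simulating step by step:
t=0: [107, 37, 134, 124, 197, 120, 151, 53, 250]
t=1: [141, 111, 148, 149, 121, 147, 141, 118, 98]
t=2: [180, 179, 177, 177, 183, 178, 180, 182, 173]
t=3: [123, 124, 124, 124, 122, 124, 123, 122, 126]
t=4: [198, 199, 199, 199, 198, 199, 198, 198, 200]
t=5: [92, 91, 91, 91, 92, 91, 92, 92, 91]
t=6: [147, 146, 146, 146, 147, 146, 147, 147, 146]
t=7: [175, 176, 176, 176, 175, 176, 175, 175, 176]
t=8: [129, 129, 129, 129, 129, 129, 129, 129, 129]
t=9: [204, 204, 204, 204, 204, 204, 204, 204, 204]
t=10: [83, 83, 83, 83, 83, 83, 83, 83, 83]
t=11: [133, 133, 133, 133, 133, 133, 133, 133, 133]
t=12: [198, 198, 198, 198, 198, 198, 198, 198, 198]
t=13: [93, 93, 93, 93, 93, 93, 93, 93, 93]

Answer: [93, 93, 93, 93, 93, 93, 93, 93, 93]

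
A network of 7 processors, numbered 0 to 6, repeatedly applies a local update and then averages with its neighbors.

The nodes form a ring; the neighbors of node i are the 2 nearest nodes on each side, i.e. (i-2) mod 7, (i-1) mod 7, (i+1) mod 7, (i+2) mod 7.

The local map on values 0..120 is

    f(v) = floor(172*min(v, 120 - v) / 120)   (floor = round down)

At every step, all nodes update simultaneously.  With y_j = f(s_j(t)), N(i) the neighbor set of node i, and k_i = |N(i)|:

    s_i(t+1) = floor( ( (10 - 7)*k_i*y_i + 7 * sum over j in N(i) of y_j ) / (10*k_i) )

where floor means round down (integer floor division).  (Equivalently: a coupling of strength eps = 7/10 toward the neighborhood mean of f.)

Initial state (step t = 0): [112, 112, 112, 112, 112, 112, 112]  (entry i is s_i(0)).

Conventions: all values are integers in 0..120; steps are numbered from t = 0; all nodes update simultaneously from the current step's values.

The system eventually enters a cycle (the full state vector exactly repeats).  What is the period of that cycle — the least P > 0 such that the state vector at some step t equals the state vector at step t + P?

Simulating step by step:
t=0: [112, 112, 112, 112, 112, 112, 112]
t=1: [11, 11, 11, 11, 11, 11, 11]
t=2: [15, 15, 15, 15, 15, 15, 15]
t=3: [21, 21, 21, 21, 21, 21, 21]
t=4: [30, 30, 30, 30, 30, 30, 30]
t=5: [43, 43, 43, 43, 43, 43, 43]
t=6: [61, 61, 61, 61, 61, 61, 61]
t=7: [84, 84, 84, 84, 84, 84, 84]
t=8: [51, 51, 51, 51, 51, 51, 51]
t=9: [73, 73, 73, 73, 73, 73, 73]
t=10: [67, 67, 67, 67, 67, 67, 67]
t=11: [75, 75, 75, 75, 75, 75, 75]
t=12: [64, 64, 64, 64, 64, 64, 64]
t=13: [80, 80, 80, 80, 80, 80, 80]
t=14: [57, 57, 57, 57, 57, 57, 57]
t=15: [81, 81, 81, 81, 81, 81, 81]
t=16: [55, 55, 55, 55, 55, 55, 55]
t=17: [78, 78, 78, 78, 78, 78, 78]
t=18: [60, 60, 60, 60, 60, 60, 60]
t=19: [86, 86, 86, 86, 86, 86, 86]
t=20: [48, 48, 48, 48, 48, 48, 48]
t=21: [68, 68, 68, 68, 68, 68, 68]
t=22: [74, 74, 74, 74, 74, 74, 74]
t=23: [65, 65, 65, 65, 65, 65, 65]
t=24: [78, 78, 78, 78, 78, 78, 78]

Answer: 7
Key observation: The state at step 17, [78, 78, 78, 78, 78, 78, 78], reappears at step 24 — and no state repeats earlier — so the cycle the system enters has period 7.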